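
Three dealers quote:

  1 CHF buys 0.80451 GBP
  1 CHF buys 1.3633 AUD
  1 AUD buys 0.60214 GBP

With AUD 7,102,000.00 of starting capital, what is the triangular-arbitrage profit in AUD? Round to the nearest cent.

Profit: AUD 144,664.15

Profitable loop is AUD → GBP → CHF → AUD:
AUD 7,102,000.00 × 0.60214 = GBP 4,276,398.28
GBP 4,276,398.28 ÷ 0.80451 = CHF 5,315,531.54
CHF 5,315,531.54 × 1.3633 = AUD 7,246,664.15
Profit = AUD 7,246,664.15 − AUD 7,102,000.00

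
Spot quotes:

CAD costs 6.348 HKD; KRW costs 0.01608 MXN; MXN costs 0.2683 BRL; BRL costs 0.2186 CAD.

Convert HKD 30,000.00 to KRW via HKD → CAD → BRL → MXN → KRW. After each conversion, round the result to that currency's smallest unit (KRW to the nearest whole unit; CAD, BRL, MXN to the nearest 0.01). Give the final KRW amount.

HKD 30,000.00 ÷ 6.348 = CAD 4,725.90
CAD 4,725.90 ÷ 0.2186 = BRL 21,618.94
BRL 21,618.94 ÷ 0.2683 = MXN 80,577.49
MXN 80,577.49 ÷ 0.01608 = KRW 5,011,038

KRW 5,011,038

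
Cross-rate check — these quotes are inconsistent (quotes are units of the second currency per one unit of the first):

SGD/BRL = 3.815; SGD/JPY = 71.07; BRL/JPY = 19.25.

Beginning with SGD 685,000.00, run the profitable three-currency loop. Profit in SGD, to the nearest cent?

Profit: SGD 22,830.92

Profitable loop is SGD → BRL → JPY → SGD:
SGD 685,000.00 × 3.815 = BRL 2,613,275.00
BRL 2,613,275.00 × 19.25 = JPY 50,305,544
JPY 50,305,544 ÷ 71.07 = SGD 707,830.92
Profit = SGD 707,830.92 − SGD 685,000.00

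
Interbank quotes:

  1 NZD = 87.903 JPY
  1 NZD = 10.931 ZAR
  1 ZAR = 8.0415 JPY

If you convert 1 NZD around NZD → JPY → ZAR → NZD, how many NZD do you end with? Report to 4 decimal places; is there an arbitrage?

1.0000 (no arbitrage)

Around NZD → JPY → ZAR → NZD: 1 × 87.903 ÷ 8.0415 ÷ 10.931 = 1.000016
Product ≈ 1 (deviation 0.002%, within rounding noise).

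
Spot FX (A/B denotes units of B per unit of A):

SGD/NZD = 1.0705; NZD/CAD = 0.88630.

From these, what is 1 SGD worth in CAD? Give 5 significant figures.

1 SGD × 1.0705 = 1.0705 NZD
1.0705 NZD × 0.88630 = 0.948784 CAD

SGD/CAD = 0.94878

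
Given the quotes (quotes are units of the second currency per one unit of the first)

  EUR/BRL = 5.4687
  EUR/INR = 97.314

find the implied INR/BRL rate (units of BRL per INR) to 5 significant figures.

INR/BRL = 0.056196

1 INR ÷ 97.314 = 0.010276 EUR
0.010276 EUR × 5.4687 = 0.0561964 BRL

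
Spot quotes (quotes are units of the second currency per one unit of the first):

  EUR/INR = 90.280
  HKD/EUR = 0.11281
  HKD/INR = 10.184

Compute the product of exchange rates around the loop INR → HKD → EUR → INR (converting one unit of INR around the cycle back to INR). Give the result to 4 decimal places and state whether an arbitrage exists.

Around INR → HKD → EUR → INR: 1 ÷ 10.184 × 0.11281 × 90.280 = 1.000048
Product ≈ 1 (deviation 0.005%, within rounding noise).

1.0000 (no arbitrage)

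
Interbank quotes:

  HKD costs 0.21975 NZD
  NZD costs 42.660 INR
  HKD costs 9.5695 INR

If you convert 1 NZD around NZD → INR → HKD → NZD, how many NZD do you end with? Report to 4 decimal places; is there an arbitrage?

0.9796 (arbitrage exists)

Around NZD → INR → HKD → NZD: 1 × 42.660 ÷ 9.5695 × 0.21975 = 0.979626
Product < 1; profitable direction is NZD → HKD → INR → NZD.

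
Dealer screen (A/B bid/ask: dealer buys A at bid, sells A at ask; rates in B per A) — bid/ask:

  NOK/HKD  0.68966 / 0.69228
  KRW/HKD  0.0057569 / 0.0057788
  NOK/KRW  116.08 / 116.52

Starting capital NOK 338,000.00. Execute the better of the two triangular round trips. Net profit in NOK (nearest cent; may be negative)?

Net profit: NOK 8,189.27

Best loop NOK → HKD → KRW → NOK:
NOK 338,000.00 × 0.68966 (sell NOK at bid) = HKD 233,105.08
HKD 233,105.08 ÷ 0.0057788 (buy KRW at ask) = KRW 40,337,973
KRW 40,337,973 ÷ 116.52 (buy NOK at ask) = NOK 346,189.27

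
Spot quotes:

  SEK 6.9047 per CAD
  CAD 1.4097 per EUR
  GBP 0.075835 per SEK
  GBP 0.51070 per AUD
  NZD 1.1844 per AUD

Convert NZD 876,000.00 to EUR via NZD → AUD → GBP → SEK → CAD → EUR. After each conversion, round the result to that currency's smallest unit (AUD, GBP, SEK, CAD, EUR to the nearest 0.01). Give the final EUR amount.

EUR 511,717.61

NZD 876,000.00 ÷ 1.1844 = AUD 739,614.99
AUD 739,614.99 × 0.51070 = GBP 377,721.38
GBP 377,721.38 ÷ 0.075835 = SEK 4,980,831.81
SEK 4,980,831.81 ÷ 6.9047 = CAD 721,368.32
CAD 721,368.32 ÷ 1.4097 = EUR 511,717.61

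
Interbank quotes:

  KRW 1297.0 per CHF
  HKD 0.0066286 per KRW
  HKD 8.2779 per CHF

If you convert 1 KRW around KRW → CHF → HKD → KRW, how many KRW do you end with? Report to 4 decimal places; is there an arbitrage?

0.9628 (arbitrage exists)

Around KRW → CHF → HKD → KRW: 1 ÷ 1297.0 × 8.2779 ÷ 0.0066286 = 0.962849
Product < 1; profitable direction is KRW → HKD → CHF → KRW.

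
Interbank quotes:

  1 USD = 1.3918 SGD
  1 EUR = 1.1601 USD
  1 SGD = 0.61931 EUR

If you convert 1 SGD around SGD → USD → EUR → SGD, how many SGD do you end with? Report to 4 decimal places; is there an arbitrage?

Around SGD → USD → EUR → SGD: 1 ÷ 1.3918 ÷ 1.1601 ÷ 0.61931 = 1.000045
Product ≈ 1 (deviation 0.005%, within rounding noise).

1.0000 (no arbitrage)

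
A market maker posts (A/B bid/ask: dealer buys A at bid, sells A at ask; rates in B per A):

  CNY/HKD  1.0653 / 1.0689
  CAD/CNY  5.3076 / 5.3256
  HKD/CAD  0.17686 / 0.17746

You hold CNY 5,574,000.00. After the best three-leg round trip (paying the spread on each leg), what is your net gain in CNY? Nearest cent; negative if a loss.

Best loop CNY → HKD → CAD → CNY:
CNY 5,574,000.00 × 1.0653 (sell CNY at bid) = HKD 5,937,982.20
HKD 5,937,982.20 × 0.17686 (sell HKD at bid) = CAD 1,050,191.53
CAD 1,050,191.53 × 5.3076 (sell CAD at bid) = CNY 5,573,996.57

Net result: CNY -3.43 (no profitable arbitrage after spreads)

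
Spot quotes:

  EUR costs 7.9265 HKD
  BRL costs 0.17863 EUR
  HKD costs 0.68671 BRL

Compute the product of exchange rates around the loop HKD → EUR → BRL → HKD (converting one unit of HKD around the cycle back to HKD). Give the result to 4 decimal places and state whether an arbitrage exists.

Around HKD → EUR → BRL → HKD: 1 ÷ 7.9265 ÷ 0.17863 ÷ 0.68671 = 1.028468
Product > 1; profitable direction is HKD → EUR → BRL → HKD.

1.0285 (arbitrage exists)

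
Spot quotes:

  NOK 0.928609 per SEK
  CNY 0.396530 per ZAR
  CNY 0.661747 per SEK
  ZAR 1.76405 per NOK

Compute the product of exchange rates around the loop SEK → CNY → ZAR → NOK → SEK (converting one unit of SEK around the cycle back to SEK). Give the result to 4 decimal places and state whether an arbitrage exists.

1.0188 (arbitrage exists)

Around SEK → CNY → ZAR → NOK → SEK: 1 × 0.661747 ÷ 0.396530 ÷ 1.76405 ÷ 0.928609 = 1.018761
Product > 1; profitable direction is SEK → CNY → ZAR → NOK → SEK.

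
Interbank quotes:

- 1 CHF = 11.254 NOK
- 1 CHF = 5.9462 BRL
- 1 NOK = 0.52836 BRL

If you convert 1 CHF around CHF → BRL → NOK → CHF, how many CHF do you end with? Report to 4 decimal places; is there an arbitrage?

Around CHF → BRL → NOK → CHF: 1 × 5.9462 ÷ 0.52836 ÷ 11.254 = 1.000006
Product ≈ 1 (deviation 0.001%, within rounding noise).

1.0000 (no arbitrage)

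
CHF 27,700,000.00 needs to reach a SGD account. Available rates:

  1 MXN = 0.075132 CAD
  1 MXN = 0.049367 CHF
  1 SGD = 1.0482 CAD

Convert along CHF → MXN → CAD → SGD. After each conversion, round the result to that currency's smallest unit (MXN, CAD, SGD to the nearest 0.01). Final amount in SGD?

SGD 40,218,310.92

CHF 27,700,000.00 ÷ 0.049367 = MXN 561,103,571.21
MXN 561,103,571.21 × 0.075132 = CAD 42,156,833.51
CAD 42,156,833.51 ÷ 1.0482 = SGD 40,218,310.92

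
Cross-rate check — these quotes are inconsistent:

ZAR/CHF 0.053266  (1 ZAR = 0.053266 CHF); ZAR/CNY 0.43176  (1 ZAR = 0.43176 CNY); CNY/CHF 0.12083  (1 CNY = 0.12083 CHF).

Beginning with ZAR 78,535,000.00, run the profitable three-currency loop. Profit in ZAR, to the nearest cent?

Profit: ZAR 1,650,557.36

Profitable loop is ZAR → CHF → CNY → ZAR:
ZAR 78,535,000.00 × 0.053266 = CHF 4,183,245.31
CHF 4,183,245.31 ÷ 0.12083 = CNY 34,620,916.25
CNY 34,620,916.25 ÷ 0.43176 = ZAR 80,185,557.36
Profit = ZAR 80,185,557.36 − ZAR 78,535,000.00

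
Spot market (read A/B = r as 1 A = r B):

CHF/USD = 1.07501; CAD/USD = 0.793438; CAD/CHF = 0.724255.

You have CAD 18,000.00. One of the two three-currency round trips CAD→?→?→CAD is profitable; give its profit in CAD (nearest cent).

Profit: CAD 343.47

Profitable loop is CAD → USD → CHF → CAD:
CAD 18,000.00 × 0.793438 = USD 14,281.88
USD 14,281.88 ÷ 1.07501 = CHF 13,285.35
CHF 13,285.35 ÷ 0.724255 = CAD 18,343.47
Profit = CAD 18,343.47 − CAD 18,000.00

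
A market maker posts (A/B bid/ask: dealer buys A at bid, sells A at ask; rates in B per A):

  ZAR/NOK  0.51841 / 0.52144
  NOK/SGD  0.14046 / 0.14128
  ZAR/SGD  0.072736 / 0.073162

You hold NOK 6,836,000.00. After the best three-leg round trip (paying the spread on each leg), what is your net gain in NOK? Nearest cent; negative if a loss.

Net result: NOK -32,341.30 (no profitable arbitrage after spreads)

Best loop NOK → SGD → ZAR → NOK:
NOK 6,836,000.00 × 0.14046 (sell NOK at bid) = SGD 960,184.56
SGD 960,184.56 ÷ 0.073162 (buy ZAR at ask) = ZAR 13,124,088.46
ZAR 13,124,088.46 × 0.51841 (sell ZAR at bid) = NOK 6,803,658.70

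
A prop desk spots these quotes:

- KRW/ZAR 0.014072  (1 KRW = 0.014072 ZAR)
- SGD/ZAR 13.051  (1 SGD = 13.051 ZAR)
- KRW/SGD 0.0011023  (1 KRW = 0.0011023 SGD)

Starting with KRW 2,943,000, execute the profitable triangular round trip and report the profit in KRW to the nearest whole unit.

Profitable loop is KRW → SGD → ZAR → KRW:
KRW 2,943,000 × 0.0011023 = SGD 3,244.07
SGD 3,244.07 × 13.051 = ZAR 42,338.34
ZAR 42,338.34 ÷ 0.014072 = KRW 3,008,694
Profit = KRW 3,008,694 − KRW 2,943,000

Profit: KRW 65,694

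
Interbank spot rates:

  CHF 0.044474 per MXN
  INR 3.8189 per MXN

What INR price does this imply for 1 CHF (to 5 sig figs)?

CHF/INR = 85.868

1 CHF ÷ 0.044474 = 22.485 MXN
22.485 MXN × 3.8189 = 85.8681 INR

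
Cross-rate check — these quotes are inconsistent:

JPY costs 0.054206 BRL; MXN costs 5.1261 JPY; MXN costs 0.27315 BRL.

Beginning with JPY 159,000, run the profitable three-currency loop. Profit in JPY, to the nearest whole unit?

Profit: JPY 2,745

Profitable loop is JPY → BRL → MXN → JPY:
JPY 159,000 × 0.054206 = BRL 8,618.75
BRL 8,618.75 ÷ 0.27315 = MXN 31,553.19
MXN 31,553.19 × 5.1261 = JPY 161,745
Profit = JPY 161,745 − JPY 159,000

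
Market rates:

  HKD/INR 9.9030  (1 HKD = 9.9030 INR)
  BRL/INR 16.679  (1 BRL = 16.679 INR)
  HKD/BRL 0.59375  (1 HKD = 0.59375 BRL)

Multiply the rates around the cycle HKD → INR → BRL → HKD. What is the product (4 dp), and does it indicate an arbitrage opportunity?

1.0000 (no arbitrage)

Around HKD → INR → BRL → HKD: 1 × 9.9030 ÷ 16.679 ÷ 0.59375 = 0.999984
Product ≈ 1 (deviation 0.002%, within rounding noise).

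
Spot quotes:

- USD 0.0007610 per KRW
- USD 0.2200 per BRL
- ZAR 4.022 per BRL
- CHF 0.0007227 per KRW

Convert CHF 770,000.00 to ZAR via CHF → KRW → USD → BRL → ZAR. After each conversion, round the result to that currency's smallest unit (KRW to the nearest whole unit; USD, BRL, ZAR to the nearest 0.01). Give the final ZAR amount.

CHF 770,000.00 ÷ 0.0007227 = KRW 1,065,449,011
KRW 1,065,449,011 × 0.0007610 = USD 810,806.70
USD 810,806.70 ÷ 0.2200 = BRL 3,685,485.00
BRL 3,685,485.00 × 4.022 = ZAR 14,823,020.67

ZAR 14,823,020.67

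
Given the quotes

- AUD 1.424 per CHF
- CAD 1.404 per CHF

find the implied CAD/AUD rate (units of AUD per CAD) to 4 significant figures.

1 CAD ÷ 1.404 = 0.712251 CHF
0.712251 CHF × 1.424 = 1.01425 AUD

CAD/AUD = 1.014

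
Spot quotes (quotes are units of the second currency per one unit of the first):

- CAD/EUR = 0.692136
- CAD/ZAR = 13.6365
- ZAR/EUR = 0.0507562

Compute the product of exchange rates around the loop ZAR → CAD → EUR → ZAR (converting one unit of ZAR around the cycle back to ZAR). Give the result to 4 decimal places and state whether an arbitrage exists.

1.0000 (no arbitrage)

Around ZAR → CAD → EUR → ZAR: 1 ÷ 13.6365 × 0.692136 ÷ 0.0507562 = 0.999999
Product ≈ 1 (deviation 0.000%, within rounding noise).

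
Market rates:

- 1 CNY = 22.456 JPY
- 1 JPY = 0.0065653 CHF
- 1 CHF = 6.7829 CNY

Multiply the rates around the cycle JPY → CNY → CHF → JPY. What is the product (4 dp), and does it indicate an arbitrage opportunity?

Around JPY → CNY → CHF → JPY: 1 ÷ 22.456 ÷ 6.7829 ÷ 0.0065653 = 0.999994
Product ≈ 1 (deviation 0.001%, within rounding noise).

1.0000 (no arbitrage)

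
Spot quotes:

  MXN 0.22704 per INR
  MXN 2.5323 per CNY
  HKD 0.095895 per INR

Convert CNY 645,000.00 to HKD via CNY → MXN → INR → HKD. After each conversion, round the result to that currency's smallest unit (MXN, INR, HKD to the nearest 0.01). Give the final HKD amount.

CNY 645,000.00 × 2.5323 = MXN 1,633,333.50
MXN 1,633,333.50 ÷ 0.22704 = INR 7,194,034.09
INR 7,194,034.09 × 0.095895 = HKD 689,871.90

HKD 689,871.90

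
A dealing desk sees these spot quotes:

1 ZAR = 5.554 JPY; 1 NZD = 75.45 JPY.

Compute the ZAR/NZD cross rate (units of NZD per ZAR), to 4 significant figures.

1 ZAR × 5.554 = 5.554 JPY
5.554 JPY ÷ 75.45 = 0.0736117 NZD

ZAR/NZD = 0.07361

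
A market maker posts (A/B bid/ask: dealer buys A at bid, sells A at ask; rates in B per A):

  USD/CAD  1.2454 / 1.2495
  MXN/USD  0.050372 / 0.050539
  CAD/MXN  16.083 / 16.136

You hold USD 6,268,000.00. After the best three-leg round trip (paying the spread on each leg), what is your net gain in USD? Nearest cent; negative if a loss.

Best loop USD → CAD → MXN → USD:
USD 6,268,000.00 × 1.2454 (sell USD at bid) = CAD 7,806,167.20
CAD 7,806,167.20 × 16.083 (sell CAD at bid) = MXN 125,546,587.08
MXN 125,546,587.08 × 0.050372 (sell MXN at bid) = USD 6,324,032.68

Net profit: USD 56,032.68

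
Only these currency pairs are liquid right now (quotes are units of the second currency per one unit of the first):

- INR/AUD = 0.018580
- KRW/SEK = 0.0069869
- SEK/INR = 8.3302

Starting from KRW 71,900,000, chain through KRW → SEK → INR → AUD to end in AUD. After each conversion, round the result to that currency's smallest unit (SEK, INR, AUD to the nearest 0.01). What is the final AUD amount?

AUD 77,752.53

KRW 71,900,000 × 0.0069869 = SEK 502,358.11
SEK 502,358.11 × 8.3302 = INR 4,184,743.53
INR 4,184,743.53 × 0.018580 = AUD 77,752.53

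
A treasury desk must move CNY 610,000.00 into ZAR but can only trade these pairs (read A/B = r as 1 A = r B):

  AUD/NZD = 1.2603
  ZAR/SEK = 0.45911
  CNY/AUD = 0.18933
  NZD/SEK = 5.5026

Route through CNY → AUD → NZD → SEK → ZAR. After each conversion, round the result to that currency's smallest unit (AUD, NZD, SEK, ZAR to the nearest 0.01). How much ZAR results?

ZAR 1,744,513.80

CNY 610,000.00 × 0.18933 = AUD 115,491.30
AUD 115,491.30 × 1.2603 = NZD 145,553.69
NZD 145,553.69 × 5.5026 = SEK 800,923.73
SEK 800,923.73 ÷ 0.45911 = ZAR 1,744,513.80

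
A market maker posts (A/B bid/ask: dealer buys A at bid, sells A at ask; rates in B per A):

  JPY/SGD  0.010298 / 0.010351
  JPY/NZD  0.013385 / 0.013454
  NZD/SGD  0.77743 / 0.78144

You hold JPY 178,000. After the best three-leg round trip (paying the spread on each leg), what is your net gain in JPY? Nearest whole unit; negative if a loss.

Best loop JPY → NZD → SGD → JPY:
JPY 178,000 × 0.013385 (sell JPY at bid) = NZD 2,382.53
NZD 2,382.53 × 0.77743 (sell NZD at bid) = SGD 1,852.25
SGD 1,852.25 ÷ 0.010351 (buy JPY at ask) = JPY 178,944

Net profit: JPY 944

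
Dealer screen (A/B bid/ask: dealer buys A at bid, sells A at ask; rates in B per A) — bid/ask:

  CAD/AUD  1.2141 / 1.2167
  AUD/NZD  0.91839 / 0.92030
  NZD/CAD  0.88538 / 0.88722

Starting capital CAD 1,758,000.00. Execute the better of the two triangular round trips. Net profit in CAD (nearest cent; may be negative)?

Net profit: CAD 11,597.99

Best loop CAD → NZD → AUD → CAD:
CAD 1,758,000.00 ÷ 0.88722 (buy NZD at ask) = NZD 1,981,470.21
NZD 1,981,470.21 ÷ 0.92030 (buy AUD at ask) = AUD 2,153,069.88
AUD 2,153,069.88 ÷ 1.2167 (buy CAD at ask) = CAD 1,769,597.99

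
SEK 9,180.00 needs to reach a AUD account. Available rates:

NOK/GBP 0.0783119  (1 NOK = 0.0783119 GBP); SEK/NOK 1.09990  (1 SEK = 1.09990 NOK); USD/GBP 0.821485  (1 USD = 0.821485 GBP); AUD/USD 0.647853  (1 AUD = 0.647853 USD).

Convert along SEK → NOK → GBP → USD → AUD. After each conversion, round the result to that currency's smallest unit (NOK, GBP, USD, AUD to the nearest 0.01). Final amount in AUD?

SEK 9,180.00 × 1.09990 = NOK 10,097.08
NOK 10,097.08 × 0.0783119 = GBP 790.72
GBP 790.72 ÷ 0.821485 = USD 962.55
USD 962.55 ÷ 0.647853 = AUD 1,485.75

AUD 1,485.75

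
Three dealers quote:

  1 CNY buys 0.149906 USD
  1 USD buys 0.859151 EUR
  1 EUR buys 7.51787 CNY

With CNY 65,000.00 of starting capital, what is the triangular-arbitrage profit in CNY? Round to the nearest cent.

Profitable loop is CNY → EUR → USD → CNY:
CNY 65,000.00 ÷ 7.51787 = EUR 8,646.07
EUR 8,646.07 ÷ 0.859151 = USD 10,063.50
USD 10,063.50 ÷ 0.149906 = CNY 67,132.07
Profit = CNY 67,132.07 − CNY 65,000.00

Profit: CNY 2,132.07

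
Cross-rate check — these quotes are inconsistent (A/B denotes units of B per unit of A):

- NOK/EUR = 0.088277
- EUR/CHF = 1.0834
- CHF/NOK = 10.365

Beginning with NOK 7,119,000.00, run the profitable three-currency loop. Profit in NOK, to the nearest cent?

Profit: NOK 62,468.99

Profitable loop is NOK → CHF → EUR → NOK:
NOK 7,119,000.00 ÷ 10.365 = CHF 686,830.68
CHF 686,830.68 ÷ 1.0834 = EUR 633,958.54
EUR 633,958.54 ÷ 0.088277 = NOK 7,181,468.99
Profit = NOK 7,181,468.99 − NOK 7,119,000.00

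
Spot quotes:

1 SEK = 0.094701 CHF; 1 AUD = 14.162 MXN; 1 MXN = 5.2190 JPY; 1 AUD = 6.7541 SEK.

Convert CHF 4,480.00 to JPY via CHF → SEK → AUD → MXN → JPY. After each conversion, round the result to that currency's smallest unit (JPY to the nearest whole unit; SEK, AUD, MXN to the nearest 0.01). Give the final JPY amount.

CHF 4,480.00 ÷ 0.094701 = SEK 47,306.79
SEK 47,306.79 ÷ 6.7541 = AUD 7,004.16
AUD 7,004.16 × 14.162 = MXN 99,192.91
MXN 99,192.91 × 5.2190 = JPY 517,688

JPY 517,688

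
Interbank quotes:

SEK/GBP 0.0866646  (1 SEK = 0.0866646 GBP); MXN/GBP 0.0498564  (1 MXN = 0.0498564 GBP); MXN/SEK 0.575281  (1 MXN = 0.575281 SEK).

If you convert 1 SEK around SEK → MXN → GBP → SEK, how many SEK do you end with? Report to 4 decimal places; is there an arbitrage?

1.0000 (no arbitrage)

Around SEK → MXN → GBP → SEK: 1 ÷ 0.575281 × 0.0498564 ÷ 0.0866646 = 0.999998
Product ≈ 1 (deviation 0.000%, within rounding noise).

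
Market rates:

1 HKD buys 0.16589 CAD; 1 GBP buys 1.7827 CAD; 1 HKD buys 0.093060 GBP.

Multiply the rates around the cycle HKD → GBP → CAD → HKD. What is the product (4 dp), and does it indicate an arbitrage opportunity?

1.0000 (no arbitrage)

Around HKD → GBP → CAD → HKD: 1 × 0.093060 × 1.7827 ÷ 0.16589 = 1.000049
Product ≈ 1 (deviation 0.005%, within rounding noise).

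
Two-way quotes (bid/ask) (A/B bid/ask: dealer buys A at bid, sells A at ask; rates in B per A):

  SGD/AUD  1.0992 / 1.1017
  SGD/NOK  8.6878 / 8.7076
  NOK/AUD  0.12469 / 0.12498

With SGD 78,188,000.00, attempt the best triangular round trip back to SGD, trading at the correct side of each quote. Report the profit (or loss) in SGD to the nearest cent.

Net profit: SGD 784,853.95

Best loop SGD → AUD → NOK → SGD:
SGD 78,188,000.00 × 1.0992 (sell SGD at bid) = AUD 85,944,249.60
AUD 85,944,249.60 ÷ 0.12498 (buy NOK at ask) = NOK 687,664,023.04
NOK 687,664,023.04 ÷ 8.7076 (buy SGD at ask) = SGD 78,972,853.95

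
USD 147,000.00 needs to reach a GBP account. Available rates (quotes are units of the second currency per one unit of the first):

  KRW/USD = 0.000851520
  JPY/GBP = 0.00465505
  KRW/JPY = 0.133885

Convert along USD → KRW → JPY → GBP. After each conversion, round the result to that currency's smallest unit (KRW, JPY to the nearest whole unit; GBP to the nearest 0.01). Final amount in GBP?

GBP 107,591.70

USD 147,000.00 ÷ 0.000851520 = KRW 172,632,469
KRW 172,632,469 × 0.133885 = JPY 23,112,898
JPY 23,112,898 × 0.00465505 = GBP 107,591.70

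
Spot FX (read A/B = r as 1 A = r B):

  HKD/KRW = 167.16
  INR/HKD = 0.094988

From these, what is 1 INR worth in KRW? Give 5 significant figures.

1 INR × 0.094988 = 0.094988 HKD
0.094988 HKD × 167.16 = 15.8782 KRW

INR/KRW = 15.878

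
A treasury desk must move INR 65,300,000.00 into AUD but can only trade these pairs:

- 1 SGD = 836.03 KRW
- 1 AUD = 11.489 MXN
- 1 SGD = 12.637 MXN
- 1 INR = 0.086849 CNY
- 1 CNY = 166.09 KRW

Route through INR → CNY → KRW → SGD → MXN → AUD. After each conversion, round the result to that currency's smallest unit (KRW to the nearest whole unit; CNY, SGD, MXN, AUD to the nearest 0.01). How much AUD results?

AUD 1,239,257.00

INR 65,300,000.00 × 0.086849 = CNY 5,671,239.70
CNY 5,671,239.70 × 166.09 = KRW 941,936,202
KRW 941,936,202 ÷ 836.03 = SGD 1,126,677.51
SGD 1,126,677.51 × 12.637 = MXN 14,237,823.69
MXN 14,237,823.69 ÷ 11.489 = AUD 1,239,257.00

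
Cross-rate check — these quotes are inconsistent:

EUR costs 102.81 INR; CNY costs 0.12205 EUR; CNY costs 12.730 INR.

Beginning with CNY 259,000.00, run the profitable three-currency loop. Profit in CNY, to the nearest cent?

Profitable loop is CNY → INR → EUR → CNY:
CNY 259,000.00 × 12.730 = INR 3,297,070.00
INR 3,297,070.00 ÷ 102.81 = EUR 32,069.55
EUR 32,069.55 ÷ 0.12205 = CNY 262,757.44
Profit = CNY 262,757.44 − CNY 259,000.00

Profit: CNY 3,757.44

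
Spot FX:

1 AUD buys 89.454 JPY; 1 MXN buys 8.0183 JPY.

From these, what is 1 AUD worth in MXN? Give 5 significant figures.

AUD/MXN = 11.156

1 AUD × 89.454 = 89.454 JPY
89.454 JPY ÷ 8.0183 = 11.1562 MXN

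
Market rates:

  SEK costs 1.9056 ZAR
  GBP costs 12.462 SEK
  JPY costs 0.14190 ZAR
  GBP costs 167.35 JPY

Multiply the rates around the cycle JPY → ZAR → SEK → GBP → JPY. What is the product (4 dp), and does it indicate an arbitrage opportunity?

Around JPY → ZAR → SEK → GBP → JPY: 1 × 0.14190 ÷ 1.9056 ÷ 12.462 × 167.35 = 0.999974
Product ≈ 1 (deviation 0.003%, within rounding noise).

1.0000 (no arbitrage)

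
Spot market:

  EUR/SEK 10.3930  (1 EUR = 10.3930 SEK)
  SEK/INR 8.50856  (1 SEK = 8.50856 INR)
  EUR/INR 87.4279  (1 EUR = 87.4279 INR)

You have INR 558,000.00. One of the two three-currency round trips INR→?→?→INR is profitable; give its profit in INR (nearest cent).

Profit: INR 6,392.38

Profitable loop is INR → EUR → SEK → INR:
INR 558,000.00 ÷ 87.4279 = EUR 6,382.40
EUR 6,382.40 × 10.3930 = SEK 66,332.30
SEK 66,332.30 × 8.50856 = INR 564,392.38
Profit = INR 564,392.38 − INR 558,000.00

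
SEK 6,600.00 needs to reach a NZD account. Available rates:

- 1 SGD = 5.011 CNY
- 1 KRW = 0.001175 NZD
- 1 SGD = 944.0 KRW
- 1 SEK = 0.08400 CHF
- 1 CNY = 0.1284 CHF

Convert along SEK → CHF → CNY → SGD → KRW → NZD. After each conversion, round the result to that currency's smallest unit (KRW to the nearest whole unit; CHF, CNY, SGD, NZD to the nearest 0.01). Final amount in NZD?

NZD 955.75

SEK 6,600.00 × 0.08400 = CHF 554.40
CHF 554.40 ÷ 0.1284 = CNY 4,317.76
CNY 4,317.76 ÷ 5.011 = SGD 861.66
SGD 861.66 × 944.0 = KRW 813,407
KRW 813,407 × 0.001175 = NZD 955.75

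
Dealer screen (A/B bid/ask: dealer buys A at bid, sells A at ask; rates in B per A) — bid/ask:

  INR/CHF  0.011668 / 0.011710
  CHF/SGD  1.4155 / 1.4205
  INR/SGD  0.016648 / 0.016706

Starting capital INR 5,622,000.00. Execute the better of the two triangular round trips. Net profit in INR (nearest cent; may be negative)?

Best loop INR → SGD → CHF → INR:
INR 5,622,000.00 × 0.016648 (sell INR at bid) = SGD 93,595.06
SGD 93,595.06 ÷ 1.4205 (buy CHF at ask) = CHF 65,888.81
CHF 65,888.81 ÷ 0.011710 (buy INR at ask) = INR 5,626,713.15

Net profit: INR 4,713.15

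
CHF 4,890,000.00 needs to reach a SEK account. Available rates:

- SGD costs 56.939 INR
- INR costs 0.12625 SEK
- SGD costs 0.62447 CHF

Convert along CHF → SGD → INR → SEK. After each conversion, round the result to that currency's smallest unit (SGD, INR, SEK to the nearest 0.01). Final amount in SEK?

CHF 4,890,000.00 ÷ 0.62447 = SGD 7,830,640.38
SGD 7,830,640.38 × 56.939 = INR 445,868,832.60
INR 445,868,832.60 × 0.12625 = SEK 56,290,940.12

SEK 56,290,940.12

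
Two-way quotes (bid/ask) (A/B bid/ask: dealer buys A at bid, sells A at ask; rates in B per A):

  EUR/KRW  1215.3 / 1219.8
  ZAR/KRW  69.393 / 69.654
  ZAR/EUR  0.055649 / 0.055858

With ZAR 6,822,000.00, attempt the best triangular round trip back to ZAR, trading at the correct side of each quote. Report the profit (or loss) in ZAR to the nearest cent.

Best loop ZAR → KRW → EUR → ZAR:
ZAR 6,822,000.00 × 69.393 (sell ZAR at bid) = KRW 473,399,046
KRW 473,399,046 ÷ 1219.8 (buy EUR at ask) = EUR 388,095.63
EUR 388,095.63 ÷ 0.055858 (buy ZAR at ask) = ZAR 6,947,896.94

Net profit: ZAR 125,896.94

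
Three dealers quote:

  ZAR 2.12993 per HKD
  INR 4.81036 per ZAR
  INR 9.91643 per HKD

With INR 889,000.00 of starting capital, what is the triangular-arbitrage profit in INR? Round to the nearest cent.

Profitable loop is INR → HKD → ZAR → INR:
INR 889,000.00 ÷ 9.91643 = HKD 89,649.20
HKD 89,649.20 × 2.12993 = ZAR 190,946.52
ZAR 190,946.52 × 4.81036 = INR 918,521.49
Profit = INR 918,521.49 − INR 889,000.00

Profit: INR 29,521.49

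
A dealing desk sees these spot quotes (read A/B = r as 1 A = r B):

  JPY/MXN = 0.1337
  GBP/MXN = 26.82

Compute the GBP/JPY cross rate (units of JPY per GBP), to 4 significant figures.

1 GBP × 26.82 = 26.82 MXN
26.82 MXN ÷ 0.1337 = 200.598 JPY

GBP/JPY = 200.6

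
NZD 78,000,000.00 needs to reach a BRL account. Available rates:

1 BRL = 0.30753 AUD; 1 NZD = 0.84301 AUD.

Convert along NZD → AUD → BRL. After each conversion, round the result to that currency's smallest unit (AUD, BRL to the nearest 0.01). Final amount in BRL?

BRL 213,815,822.85

NZD 78,000,000.00 × 0.84301 = AUD 65,754,780.00
AUD 65,754,780.00 ÷ 0.30753 = BRL 213,815,822.85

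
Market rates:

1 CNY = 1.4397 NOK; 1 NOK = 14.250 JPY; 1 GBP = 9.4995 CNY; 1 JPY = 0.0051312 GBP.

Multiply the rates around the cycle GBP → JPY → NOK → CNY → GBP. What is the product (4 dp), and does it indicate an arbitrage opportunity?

Around GBP → JPY → NOK → CNY → GBP: 1 ÷ 0.0051312 ÷ 14.250 ÷ 1.4397 ÷ 9.4995 = 0.999985
Product ≈ 1 (deviation 0.002%, within rounding noise).

1.0000 (no arbitrage)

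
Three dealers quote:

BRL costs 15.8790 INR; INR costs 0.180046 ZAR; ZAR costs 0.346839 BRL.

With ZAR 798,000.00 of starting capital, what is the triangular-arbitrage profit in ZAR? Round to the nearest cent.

Profitable loop is ZAR → INR → BRL → ZAR:
ZAR 798,000.00 ÷ 0.180046 = INR 4,432,200.66
INR 4,432,200.66 ÷ 15.8790 = BRL 279,123.41
BRL 279,123.41 ÷ 0.346839 = ZAR 804,763.63
Profit = ZAR 804,763.63 − ZAR 798,000.00

Profit: ZAR 6,763.63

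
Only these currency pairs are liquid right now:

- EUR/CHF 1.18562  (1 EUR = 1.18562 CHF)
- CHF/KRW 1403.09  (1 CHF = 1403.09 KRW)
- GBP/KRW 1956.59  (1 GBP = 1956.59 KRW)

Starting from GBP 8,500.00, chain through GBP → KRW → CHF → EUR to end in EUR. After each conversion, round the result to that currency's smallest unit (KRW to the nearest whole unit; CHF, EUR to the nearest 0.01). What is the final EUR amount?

GBP 8,500.00 × 1956.59 = KRW 16,631,015
KRW 16,631,015 ÷ 1403.09 = CHF 11,853.13
CHF 11,853.13 ÷ 1.18562 = EUR 9,997.41

EUR 9,997.41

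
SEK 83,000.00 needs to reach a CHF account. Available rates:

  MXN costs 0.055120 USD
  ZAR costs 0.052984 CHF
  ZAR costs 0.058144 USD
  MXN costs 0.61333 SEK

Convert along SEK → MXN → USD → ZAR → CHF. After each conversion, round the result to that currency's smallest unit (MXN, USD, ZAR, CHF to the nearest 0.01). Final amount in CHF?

CHF 6,797.24

SEK 83,000.00 ÷ 0.61333 = MXN 135,326.82
MXN 135,326.82 × 0.055120 = USD 7,459.21
USD 7,459.21 ÷ 0.058144 = ZAR 128,288.56
ZAR 128,288.56 × 0.052984 = CHF 6,797.24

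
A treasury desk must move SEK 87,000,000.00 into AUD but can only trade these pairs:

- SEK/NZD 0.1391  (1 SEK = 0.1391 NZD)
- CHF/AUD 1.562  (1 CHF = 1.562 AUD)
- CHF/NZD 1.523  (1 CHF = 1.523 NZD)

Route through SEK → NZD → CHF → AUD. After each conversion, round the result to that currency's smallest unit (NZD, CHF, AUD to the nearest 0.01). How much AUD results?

SEK 87,000,000.00 × 0.1391 = NZD 12,101,700.00
NZD 12,101,700.00 ÷ 1.523 = CHF 7,945,961.92
CHF 7,945,961.92 × 1.562 = AUD 12,411,592.52

AUD 12,411,592.52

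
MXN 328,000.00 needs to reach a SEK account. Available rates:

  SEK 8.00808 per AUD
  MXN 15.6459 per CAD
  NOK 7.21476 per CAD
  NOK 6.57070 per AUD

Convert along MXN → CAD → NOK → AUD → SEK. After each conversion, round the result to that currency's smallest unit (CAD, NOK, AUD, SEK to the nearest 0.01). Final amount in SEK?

SEK 184,336.79

MXN 328,000.00 ÷ 15.6459 = CAD 20,963.96
CAD 20,963.96 × 7.21476 = NOK 151,249.94
NOK 151,249.94 ÷ 6.57070 = AUD 23,018.85
AUD 23,018.85 × 8.00808 = SEK 184,336.79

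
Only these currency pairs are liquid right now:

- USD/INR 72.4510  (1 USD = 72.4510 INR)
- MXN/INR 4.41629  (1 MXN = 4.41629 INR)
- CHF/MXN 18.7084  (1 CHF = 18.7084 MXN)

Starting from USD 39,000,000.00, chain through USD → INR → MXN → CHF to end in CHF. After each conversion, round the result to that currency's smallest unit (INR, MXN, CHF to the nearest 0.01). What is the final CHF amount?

CHF 34,199,106.55

USD 39,000,000.00 × 72.4510 = INR 2,825,589,000.00
INR 2,825,589,000.00 ÷ 4.41629 = MXN 639,810,564.98
MXN 639,810,564.98 ÷ 18.7084 = CHF 34,199,106.55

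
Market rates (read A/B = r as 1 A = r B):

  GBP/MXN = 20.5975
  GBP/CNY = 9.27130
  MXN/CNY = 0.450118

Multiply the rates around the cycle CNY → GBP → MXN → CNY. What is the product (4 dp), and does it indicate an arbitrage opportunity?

Around CNY → GBP → MXN → CNY: 1 ÷ 9.27130 × 20.5975 × 0.450118 = 1.000001
Product ≈ 1 (deviation 0.000%, within rounding noise).

1.0000 (no arbitrage)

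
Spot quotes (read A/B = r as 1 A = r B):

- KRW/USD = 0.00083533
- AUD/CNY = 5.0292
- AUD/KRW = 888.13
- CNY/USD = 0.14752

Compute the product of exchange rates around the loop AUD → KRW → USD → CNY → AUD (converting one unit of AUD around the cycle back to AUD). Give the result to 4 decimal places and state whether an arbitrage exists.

Around AUD → KRW → USD → CNY → AUD: 1 × 888.13 × 0.00083533 ÷ 0.14752 ÷ 5.0292 = 0.999965
Product ≈ 1 (deviation 0.003%, within rounding noise).

1.0000 (no arbitrage)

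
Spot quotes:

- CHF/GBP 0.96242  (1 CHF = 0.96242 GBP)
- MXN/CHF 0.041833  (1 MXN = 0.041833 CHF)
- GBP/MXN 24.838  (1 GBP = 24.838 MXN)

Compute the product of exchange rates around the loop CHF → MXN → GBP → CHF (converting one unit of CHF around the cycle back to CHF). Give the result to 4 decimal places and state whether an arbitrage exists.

Around CHF → MXN → GBP → CHF: 1 ÷ 0.041833 ÷ 24.838 ÷ 0.96242 = 0.999999
Product ≈ 1 (deviation 0.000%, within rounding noise).

1.0000 (no arbitrage)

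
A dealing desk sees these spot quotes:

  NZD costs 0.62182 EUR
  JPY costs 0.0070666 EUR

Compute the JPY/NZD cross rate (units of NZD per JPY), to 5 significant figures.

1 JPY × 0.0070666 = 0.0070666 EUR
0.0070666 EUR ÷ 0.62182 = 0.0113644 NZD

JPY/NZD = 0.011364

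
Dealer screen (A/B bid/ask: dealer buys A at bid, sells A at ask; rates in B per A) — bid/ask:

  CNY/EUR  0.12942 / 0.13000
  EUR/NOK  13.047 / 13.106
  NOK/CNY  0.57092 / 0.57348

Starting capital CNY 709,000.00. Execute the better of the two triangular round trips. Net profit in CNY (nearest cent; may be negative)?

Best loop CNY → NOK → EUR → CNY:
CNY 709,000.00 ÷ 0.57348 (buy NOK at ask) = NOK 1,236,311.64
NOK 1,236,311.64 ÷ 13.106 (buy EUR at ask) = EUR 94,331.73
EUR 94,331.73 ÷ 0.13000 (buy CNY at ask) = CNY 725,628.69

Net profit: CNY 16,628.69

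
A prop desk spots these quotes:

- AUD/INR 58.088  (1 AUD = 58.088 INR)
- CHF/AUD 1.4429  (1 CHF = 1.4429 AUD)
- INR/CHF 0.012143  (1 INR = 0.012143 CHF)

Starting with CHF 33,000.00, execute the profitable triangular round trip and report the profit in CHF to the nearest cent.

Profit: CHF 586.33

Profitable loop is CHF → AUD → INR → CHF:
CHF 33,000.00 × 1.4429 = AUD 47,615.70
AUD 47,615.70 × 58.088 = INR 2,765,900.78
INR 2,765,900.78 × 0.012143 = CHF 33,586.33
Profit = CHF 33,586.33 − CHF 33,000.00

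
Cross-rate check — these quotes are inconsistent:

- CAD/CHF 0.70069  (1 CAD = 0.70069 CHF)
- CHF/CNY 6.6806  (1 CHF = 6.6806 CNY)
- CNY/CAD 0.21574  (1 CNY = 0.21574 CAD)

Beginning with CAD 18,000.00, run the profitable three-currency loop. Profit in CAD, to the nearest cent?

Profitable loop is CAD → CHF → CNY → CAD:
CAD 18,000.00 × 0.70069 = CHF 12,612.42
CHF 12,612.42 × 6.6806 = CNY 84,258.53
CNY 84,258.53 × 0.21574 = CAD 18,177.94
Profit = CAD 18,177.94 − CAD 18,000.00

Profit: CAD 177.94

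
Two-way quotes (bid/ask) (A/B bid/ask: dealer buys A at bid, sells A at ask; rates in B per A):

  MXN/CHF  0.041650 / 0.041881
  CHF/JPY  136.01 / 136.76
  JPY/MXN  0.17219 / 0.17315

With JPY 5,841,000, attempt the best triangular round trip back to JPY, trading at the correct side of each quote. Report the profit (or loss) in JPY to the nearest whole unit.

Best loop JPY → CHF → MXN → JPY:
JPY 5,841,000 ÷ 136.76 (buy CHF at ask) = CHF 42,709.86
CHF 42,709.86 ÷ 0.041881 (buy MXN at ask) = MXN 1,019,790.76
MXN 1,019,790.76 ÷ 0.17315 (buy JPY at ask) = JPY 5,889,638

Net profit: JPY 48,638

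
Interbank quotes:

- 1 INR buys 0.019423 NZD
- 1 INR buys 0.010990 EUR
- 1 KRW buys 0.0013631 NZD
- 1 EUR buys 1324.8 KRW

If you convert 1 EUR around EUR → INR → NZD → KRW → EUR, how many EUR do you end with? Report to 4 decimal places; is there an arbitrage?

Around EUR → INR → NZD → KRW → EUR: 1 ÷ 0.010990 × 0.019423 ÷ 0.0013631 ÷ 1324.8 = 0.978680
Product < 1; profitable direction is EUR → KRW → NZD → INR → EUR.

0.9787 (arbitrage exists)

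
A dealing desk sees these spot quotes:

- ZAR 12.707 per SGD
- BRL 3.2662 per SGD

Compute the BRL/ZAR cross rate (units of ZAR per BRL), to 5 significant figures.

1 BRL ÷ 3.2662 = 0.306166 SGD
0.306166 SGD × 12.707 = 3.89045 ZAR

BRL/ZAR = 3.8905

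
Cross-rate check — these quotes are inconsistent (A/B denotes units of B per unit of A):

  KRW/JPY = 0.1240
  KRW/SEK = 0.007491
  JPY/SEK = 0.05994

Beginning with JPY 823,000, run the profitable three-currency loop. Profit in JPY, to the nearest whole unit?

Profit: JPY 6,471

Profitable loop is JPY → KRW → SEK → JPY:
JPY 823,000 ÷ 0.1240 = KRW 6,637,097
KRW 6,637,097 × 0.007491 = SEK 49,718.49
SEK 49,718.49 ÷ 0.05994 = JPY 829,471
Profit = JPY 829,471 − JPY 823,000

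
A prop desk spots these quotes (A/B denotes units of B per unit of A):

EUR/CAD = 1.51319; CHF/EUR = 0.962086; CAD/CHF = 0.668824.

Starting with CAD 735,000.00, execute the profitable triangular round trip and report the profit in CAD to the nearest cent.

Profit: CAD 19,862.99

Profitable loop is CAD → EUR → CHF → CAD:
CAD 735,000.00 ÷ 1.51319 = EUR 485,728.82
EUR 485,728.82 ÷ 0.962086 = CHF 504,870.48
CHF 504,870.48 ÷ 0.668824 = CAD 754,862.99
Profit = CAD 754,862.99 − CAD 735,000.00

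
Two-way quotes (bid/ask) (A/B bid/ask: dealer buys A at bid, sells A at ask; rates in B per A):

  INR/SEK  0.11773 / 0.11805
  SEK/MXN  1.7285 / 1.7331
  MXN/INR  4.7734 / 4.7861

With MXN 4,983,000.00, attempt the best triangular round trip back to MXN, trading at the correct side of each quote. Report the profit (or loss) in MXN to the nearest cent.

Net profit: MXN 105,848.30

Best loop MXN → SEK → INR → MXN:
MXN 4,983,000.00 ÷ 1.7331 (buy SEK at ask) = SEK 2,875,194.74
SEK 2,875,194.74 ÷ 0.11805 (buy INR at ask) = INR 24,355,736.87
INR 24,355,736.87 ÷ 4.7861 (buy MXN at ask) = MXN 5,088,848.30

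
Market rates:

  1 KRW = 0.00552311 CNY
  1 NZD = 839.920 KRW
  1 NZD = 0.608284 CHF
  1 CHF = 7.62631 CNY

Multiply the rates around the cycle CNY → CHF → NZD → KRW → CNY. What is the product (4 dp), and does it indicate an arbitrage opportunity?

Around CNY → CHF → NZD → KRW → CNY: 1 ÷ 7.62631 ÷ 0.608284 × 839.920 × 0.00552311 = 1.000002
Product ≈ 1 (deviation 0.000%, within rounding noise).

1.0000 (no arbitrage)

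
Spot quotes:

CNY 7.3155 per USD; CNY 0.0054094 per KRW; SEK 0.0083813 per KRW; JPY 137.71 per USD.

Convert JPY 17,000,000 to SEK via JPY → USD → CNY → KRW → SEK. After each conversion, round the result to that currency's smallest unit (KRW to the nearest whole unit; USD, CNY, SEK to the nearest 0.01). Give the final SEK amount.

SEK 1,399,232.11

JPY 17,000,000 ÷ 137.71 = USD 123,447.83
USD 123,447.83 × 7.3155 = CNY 903,082.60
CNY 903,082.60 ÷ 0.0054094 = KRW 166,946,907
KRW 166,946,907 × 0.0083813 = SEK 1,399,232.11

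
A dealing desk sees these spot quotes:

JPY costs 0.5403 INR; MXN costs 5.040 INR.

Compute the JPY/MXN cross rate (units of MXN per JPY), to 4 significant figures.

JPY/MXN = 0.1072

1 JPY × 0.5403 = 0.5403 INR
0.5403 INR ÷ 5.040 = 0.107202 MXN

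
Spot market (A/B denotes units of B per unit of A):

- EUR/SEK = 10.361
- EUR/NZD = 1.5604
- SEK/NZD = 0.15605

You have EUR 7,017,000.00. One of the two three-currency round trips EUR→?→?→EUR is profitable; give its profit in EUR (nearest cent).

Profit: EUR 253,779.63

Profitable loop is EUR → SEK → NZD → EUR:
EUR 7,017,000.00 × 10.361 = SEK 72,703,137.00
SEK 72,703,137.00 × 0.15605 = NZD 11,345,324.53
NZD 11,345,324.53 ÷ 1.5604 = EUR 7,270,779.63
Profit = EUR 7,270,779.63 − EUR 7,017,000.00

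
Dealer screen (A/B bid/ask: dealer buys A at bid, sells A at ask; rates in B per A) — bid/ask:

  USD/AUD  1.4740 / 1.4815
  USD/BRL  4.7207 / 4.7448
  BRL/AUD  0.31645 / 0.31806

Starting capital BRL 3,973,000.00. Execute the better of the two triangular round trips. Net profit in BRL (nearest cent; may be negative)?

Net profit: BRL 33,161.11

Best loop BRL → AUD → USD → BRL:
BRL 3,973,000.00 × 0.31645 (sell BRL at bid) = AUD 1,257,255.85
AUD 1,257,255.85 ÷ 1.4815 (buy USD at ask) = USD 848,637.09
USD 848,637.09 × 4.7207 (sell USD at bid) = BRL 4,006,161.11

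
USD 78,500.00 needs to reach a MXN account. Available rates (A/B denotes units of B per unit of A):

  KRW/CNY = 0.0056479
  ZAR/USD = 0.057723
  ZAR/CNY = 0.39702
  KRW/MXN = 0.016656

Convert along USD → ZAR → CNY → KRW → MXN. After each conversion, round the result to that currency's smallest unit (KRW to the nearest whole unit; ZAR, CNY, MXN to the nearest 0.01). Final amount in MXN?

USD 78,500.00 ÷ 0.057723 = ZAR 1,359,943.18
ZAR 1,359,943.18 × 0.39702 = CNY 539,924.64
CNY 539,924.64 ÷ 0.0056479 = KRW 95,597,415
KRW 95,597,415 × 0.016656 = MXN 1,592,270.54

MXN 1,592,270.54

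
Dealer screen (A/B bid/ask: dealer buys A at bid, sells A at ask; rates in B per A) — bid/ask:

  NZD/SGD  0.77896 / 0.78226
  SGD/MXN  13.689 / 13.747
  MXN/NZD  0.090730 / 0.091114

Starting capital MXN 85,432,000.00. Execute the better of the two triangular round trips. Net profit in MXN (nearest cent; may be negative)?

Net profit: MXN 1,759,952.73

Best loop MXN → SGD → NZD → MXN:
MXN 85,432,000.00 ÷ 13.747 (buy SGD at ask) = SGD 6,214,592.27
SGD 6,214,592.27 ÷ 0.78226 (buy NZD at ask) = NZD 7,944,407.58
NZD 7,944,407.58 ÷ 0.091114 (buy MXN at ask) = MXN 87,191,952.73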